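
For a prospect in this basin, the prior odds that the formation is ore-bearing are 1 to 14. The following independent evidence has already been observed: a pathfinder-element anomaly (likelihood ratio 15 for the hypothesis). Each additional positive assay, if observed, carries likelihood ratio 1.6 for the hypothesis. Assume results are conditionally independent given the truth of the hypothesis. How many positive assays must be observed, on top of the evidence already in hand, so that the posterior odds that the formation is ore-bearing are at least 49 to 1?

Prior odds = 1/14.
Bayes factor of the evidence already in hand = 15.
Odds after that evidence = (1/14) × 15 = 15/14.
Target odds = 49.
Need 1.6ⁿ ≥ 49 ÷ (15/14) = 686/15.
1.6⁸ = 16777216/390625 falls short of 686/15 but 1.6⁹ = 134217728/1953125 reaches it, so n = 9.

9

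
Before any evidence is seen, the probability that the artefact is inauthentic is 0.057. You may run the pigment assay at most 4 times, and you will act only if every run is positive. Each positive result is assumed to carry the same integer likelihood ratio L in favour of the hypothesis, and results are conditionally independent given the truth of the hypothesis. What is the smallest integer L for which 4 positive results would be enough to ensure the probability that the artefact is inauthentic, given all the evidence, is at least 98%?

6

Prior odds = 0.057/0.943 = 57/943.
Target odds = 0.98/0.02 = 49.
Need L⁴ ≥ 49 ÷ (57/943) = 46207/57.
5⁴ = 625 < 46207/57 ≤ 1296 = 6⁴, so L = 6.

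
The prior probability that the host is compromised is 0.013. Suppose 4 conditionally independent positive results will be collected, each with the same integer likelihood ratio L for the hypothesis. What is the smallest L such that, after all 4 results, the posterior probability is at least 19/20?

Prior odds = 0.013/0.987 = 13/987.
Target odds = 0.95/0.05 = 19.
Need L⁴ ≥ 19 ÷ (13/987) = 18753/13.
6⁴ = 1296 < 18753/13 ≤ 2401 = 7⁴, so L = 7.

7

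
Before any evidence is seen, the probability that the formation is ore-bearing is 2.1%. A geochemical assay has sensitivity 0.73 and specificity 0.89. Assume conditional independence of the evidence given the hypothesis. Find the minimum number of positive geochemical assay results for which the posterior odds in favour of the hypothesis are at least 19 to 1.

4

Prior odds = 0.021/0.979 = 21/979.
False-positive rate = 1 − 0.89 = 0.11; likelihood ratio of a positive = 0.73/0.11 = 73/11.
Target odds = 19.
Require (73/11)ⁿ ≥ 19 ÷ (21/979) = 18601/21.
(73/11)³ = 389017/1331 falls short of 18601/21 but (73/11)⁴ = 28398241/14641 reaches it, so n = 4.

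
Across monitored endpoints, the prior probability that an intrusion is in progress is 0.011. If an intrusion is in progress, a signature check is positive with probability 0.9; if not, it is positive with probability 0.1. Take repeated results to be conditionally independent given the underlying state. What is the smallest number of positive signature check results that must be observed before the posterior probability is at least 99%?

5

Prior odds = 0.011/0.989 = 11/989.
Likelihood ratio of a positive = 0.9/0.1 = 9.
Target odds: 0.99 ÷ 0.01 = 99.
Require 9ⁿ ≥ 99 ÷ (11/989) = 8901.
9⁴ = 6561 falls short of 8901 but 9⁵ = 59049 reaches it, so n = 5.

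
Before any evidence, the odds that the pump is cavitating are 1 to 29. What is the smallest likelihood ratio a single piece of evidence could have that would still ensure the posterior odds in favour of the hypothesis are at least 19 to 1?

551

Prior odds = 1/29.
Target odds = 19.
Required Bayes factor = 19 ÷ (1/29) = 551.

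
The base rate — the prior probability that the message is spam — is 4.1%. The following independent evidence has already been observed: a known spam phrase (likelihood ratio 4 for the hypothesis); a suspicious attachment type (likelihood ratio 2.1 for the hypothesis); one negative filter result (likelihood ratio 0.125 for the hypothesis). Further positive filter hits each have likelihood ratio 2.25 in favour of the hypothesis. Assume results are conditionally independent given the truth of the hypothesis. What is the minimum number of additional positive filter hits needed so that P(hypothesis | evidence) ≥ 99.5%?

11

Prior odds = 0.041/0.959 = 41/959.
Combined Bayes factor of the evidence already in hand = 4 × 2.1 × 0.125 = 1.05.
Odds after that evidence = (41/959) × 1.05 = 123/2740.
Target odds = 0.995/0.005 = 199.
Need 2.25ⁿ ≥ 199 ÷ (123/2740) = 545260/123.
2.25¹⁰ ≈3325.26 falls short of 545260/123 but 2.25¹¹ ≈7481.83 reaches it, so n = 11.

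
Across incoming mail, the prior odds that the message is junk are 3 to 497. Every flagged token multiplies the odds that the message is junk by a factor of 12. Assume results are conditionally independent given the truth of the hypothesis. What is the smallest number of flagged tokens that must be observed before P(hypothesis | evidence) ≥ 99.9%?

5

Prior odds = 3/497.
Likelihood ratio per flagged token = 12.
Target odds: 0.999 ÷ 0.001 = 999.
Need (3/497) × 12ⁿ ≥ 999, i.e. 12ⁿ ≥ 165501.
12⁴ = 20736 falls short of 165501 but 12⁵ = 248832 reaches it, so n = 5.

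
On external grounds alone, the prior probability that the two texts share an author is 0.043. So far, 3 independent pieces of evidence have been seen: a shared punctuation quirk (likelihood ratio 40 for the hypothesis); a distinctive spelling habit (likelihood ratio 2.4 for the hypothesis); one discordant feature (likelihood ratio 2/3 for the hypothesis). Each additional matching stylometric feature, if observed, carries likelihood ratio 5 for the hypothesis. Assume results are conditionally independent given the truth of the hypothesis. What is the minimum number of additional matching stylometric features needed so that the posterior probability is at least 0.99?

3

Prior odds = 0.043/0.957 = 43/957.
Combined Bayes factor of the evidence already in hand = 40 × 2.4 × (2/3) = 64.
Odds after that evidence = (43/957) × 64 = 2752/957.
Target odds = 0.99/0.01 = 99.
Need 5ⁿ ≥ 99 ÷ (2752/957) = 94743/2752.
5² = 25 falls short of 94743/2752 but 5³ = 125 reaches it, so n = 3.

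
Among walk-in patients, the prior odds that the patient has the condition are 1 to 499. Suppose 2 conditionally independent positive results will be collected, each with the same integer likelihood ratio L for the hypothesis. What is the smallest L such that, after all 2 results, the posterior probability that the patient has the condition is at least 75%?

39

Prior odds = 1/499.
Target odds = 0.75/0.25 = 3.
Need L² ≥ 3 ÷ (1/499) = 1497.
38² = 1444 < 1497 ≤ 1521 = 39², so L = 39.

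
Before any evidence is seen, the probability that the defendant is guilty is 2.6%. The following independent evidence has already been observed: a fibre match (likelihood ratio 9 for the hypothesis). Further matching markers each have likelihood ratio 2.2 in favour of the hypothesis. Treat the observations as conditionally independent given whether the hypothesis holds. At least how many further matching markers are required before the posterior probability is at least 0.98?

Prior odds = 0.026/0.974 = 13/487.
Bayes factor of the evidence already in hand = 9.
Odds after that evidence = (13/487) × 9 = 117/487.
Target odds = 0.98/0.02 = 49.
Need 2.2ⁿ ≥ 49 ÷ (117/487) = 23863/117.
2.2⁶ = 1771561/15625 falls short of 23863/117 but 2.2⁷ = 19487171/78125 reaches it, so n = 7.

7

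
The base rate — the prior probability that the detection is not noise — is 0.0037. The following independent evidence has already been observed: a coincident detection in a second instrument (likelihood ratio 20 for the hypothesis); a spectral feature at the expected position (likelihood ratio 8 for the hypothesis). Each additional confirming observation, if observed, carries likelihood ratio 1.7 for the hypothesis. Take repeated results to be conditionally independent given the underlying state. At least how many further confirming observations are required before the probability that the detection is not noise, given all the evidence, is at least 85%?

Prior odds = 0.0037/0.9963 = 37/9963.
Combined Bayes factor of the evidence already in hand = 20 × 8 = 160.
Odds after that evidence = (37/9963) × 160 = 5920/9963.
Target odds = 0.85/0.15 = 17/3.
Need 1.7ⁿ ≥ 17/3 ÷ (5920/9963) = 56457/5920.
1.7⁴ = 8.3521 falls short of 56457/5920 but 1.7⁵ = 1419857/100000 reaches it, so n = 5.

5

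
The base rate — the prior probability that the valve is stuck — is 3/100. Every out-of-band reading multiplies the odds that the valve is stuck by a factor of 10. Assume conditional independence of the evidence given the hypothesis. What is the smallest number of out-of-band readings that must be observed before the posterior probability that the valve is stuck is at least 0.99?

Prior odds = 0.03/0.97 = 3/97.
Likelihood ratio per out-of-band reading = 10.
Target posterior odds = 0.99/0.01 = 99.
Require 10ⁿ ≥ 99 ÷ (3/97) = 3201.
10³ = 1000 falls short of 3201 but 10⁴ = 10000 reaches it, so n = 4.

4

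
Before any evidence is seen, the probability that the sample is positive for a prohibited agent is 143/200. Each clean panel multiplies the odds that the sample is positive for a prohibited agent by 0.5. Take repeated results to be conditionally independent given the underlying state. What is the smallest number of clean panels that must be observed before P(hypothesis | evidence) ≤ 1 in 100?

8

Prior odds = 0.715/0.285 = 143/57.
Likelihood ratio per clean panel = 0.5.
Target odds: 0.01 ÷ 0.99 = 1/99.
Require 0.5ⁿ ≤ 1/99 ÷ (143/57) = 19/4719.
0.5⁷ = 0.0078125 is still above 19/4719 but 0.5⁸ = 0.00390625 is at or below it, so n = 8.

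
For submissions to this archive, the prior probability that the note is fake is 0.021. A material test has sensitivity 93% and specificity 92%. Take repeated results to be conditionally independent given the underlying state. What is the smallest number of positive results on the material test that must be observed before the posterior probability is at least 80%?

Prior odds = 0.021/0.979 = 21/979.
False-positive rate = 1 − 0.92 = 0.08; likelihood ratio of a positive = 0.93/0.08 = 11.625.
Target posterior odds = 0.8/0.2 = 4.
Require 11.625ⁿ ≥ 4 ÷ (21/979) = 3916/21.
11.625² = 135.140625 falls short of 3916/21 but 11.625³ = 804357/512 reaches it, so n = 3.

3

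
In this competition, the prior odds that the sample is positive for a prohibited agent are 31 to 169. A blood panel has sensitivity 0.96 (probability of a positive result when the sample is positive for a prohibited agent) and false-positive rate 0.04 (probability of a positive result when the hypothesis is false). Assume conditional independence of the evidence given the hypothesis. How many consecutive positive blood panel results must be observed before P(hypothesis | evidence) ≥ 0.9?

2

Prior odds = 31/169.
Likelihood ratio of a positive result = 0.96/0.04 = 24.
Target posterior odds = 0.9/0.1 = 9.
Need (31/169) × 24ⁿ ≥ 9, i.e. 24ⁿ ≥ 1521/31.
24¹ = 24 falls short of 1521/31 but 24² = 576 reaches it, so n = 2.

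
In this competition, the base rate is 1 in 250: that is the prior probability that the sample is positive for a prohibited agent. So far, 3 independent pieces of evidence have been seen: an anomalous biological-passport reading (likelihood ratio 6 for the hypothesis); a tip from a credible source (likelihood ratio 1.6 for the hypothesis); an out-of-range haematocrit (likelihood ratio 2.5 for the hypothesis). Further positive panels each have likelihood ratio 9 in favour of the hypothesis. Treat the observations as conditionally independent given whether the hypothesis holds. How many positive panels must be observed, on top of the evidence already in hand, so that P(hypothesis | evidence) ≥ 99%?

Prior odds = 0.004/0.996 = 1/249.
Combined Bayes factor of the evidence already in hand = 6 × 1.6 × 2.5 = 24.
Odds after that evidence = (1/249) × 24 = 8/83.
Target odds = 0.99/0.01 = 99.
Need 9ⁿ ≥ 99 ÷ (8/83) = 1027.125.
9³ = 729 falls short of 1027.125 but 9⁴ = 6561 reaches it, so n = 4.

4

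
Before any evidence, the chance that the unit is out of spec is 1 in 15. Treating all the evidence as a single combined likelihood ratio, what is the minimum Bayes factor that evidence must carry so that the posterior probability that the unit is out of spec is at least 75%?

Prior odds = (1/15)/(14/15) = 1/14.
Target odds = 0.75/0.25 = 3.
Required Bayes factor = 3 ÷ (1/14) = 42.

42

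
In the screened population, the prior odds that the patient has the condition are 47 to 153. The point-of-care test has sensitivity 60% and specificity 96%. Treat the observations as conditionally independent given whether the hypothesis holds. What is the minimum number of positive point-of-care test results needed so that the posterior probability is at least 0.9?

Prior odds = 47/153.
False-positive rate = 1 − 0.96 = 0.04; likelihood ratio of a positive = 0.6/0.04 = 15.
Target odds: 0.9 ÷ 0.1 = 9.
Require 15ⁿ ≥ 9 ÷ (47/153) = 1377/47.
15¹ = 15 falls short of 1377/47 but 15² = 225 reaches it, so n = 2.

2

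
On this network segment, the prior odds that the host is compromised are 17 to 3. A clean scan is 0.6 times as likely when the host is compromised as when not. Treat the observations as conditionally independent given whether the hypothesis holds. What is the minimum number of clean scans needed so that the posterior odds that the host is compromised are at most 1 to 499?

Prior odds = 17/3.
Likelihood ratio per clean scan = 0.6.
Target odds = 1/499.
Need (17/3) × 0.6ⁿ ≤ 1/499, i.e. 0.6ⁿ ≤ 3/8483.
0.6¹⁵ ≈0.000470185 is still above 3/8483 but 0.6¹⁶ ≈0.000282111 is at or below it, so n = 16.

16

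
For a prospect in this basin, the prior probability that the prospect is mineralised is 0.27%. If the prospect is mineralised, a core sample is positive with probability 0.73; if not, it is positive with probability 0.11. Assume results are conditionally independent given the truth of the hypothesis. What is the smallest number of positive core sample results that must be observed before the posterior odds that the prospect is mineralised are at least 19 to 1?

Prior odds: 0.0027 ÷ 0.9973 = 27/9973.
Likelihood ratio of a positive = 0.73/0.11 = 73/11.
Target odds = 19.
Require (73/11)ⁿ ≥ 19 ÷ (27/9973) = 189487/27.
(73/11)⁴ = 28398241/14641 falls short of 189487/27 but (73/11)⁵ ≈12872.1 reaches it, so n = 5.

5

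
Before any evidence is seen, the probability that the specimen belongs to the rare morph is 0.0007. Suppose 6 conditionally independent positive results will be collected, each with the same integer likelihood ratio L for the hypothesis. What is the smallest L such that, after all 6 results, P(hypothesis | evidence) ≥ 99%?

8

Prior odds = 0.0007/0.9993 = 7/9993.
Target odds = 0.99/0.01 = 99.
Need L⁶ ≥ 99 ÷ (7/9993) = 989307/7.
7⁶ = 117649 < 989307/7 ≤ 262144 = 8⁶, so L = 8.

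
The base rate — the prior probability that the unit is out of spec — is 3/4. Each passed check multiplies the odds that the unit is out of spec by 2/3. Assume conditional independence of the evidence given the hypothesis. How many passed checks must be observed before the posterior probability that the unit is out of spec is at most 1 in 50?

Prior odds = 0.75/0.25 = 3.
Likelihood ratio per passed check = 2/3.
Target odds: 0.02 ÷ 0.98 = 1/49.
Require (2/3)ⁿ ≤ 1/49 ÷ 3 = 1/147.
(2/3)¹² = 4096/531441 is still above 1/147 but (2/3)¹³ = 8192/1594323 is at or below it, so n = 13.

13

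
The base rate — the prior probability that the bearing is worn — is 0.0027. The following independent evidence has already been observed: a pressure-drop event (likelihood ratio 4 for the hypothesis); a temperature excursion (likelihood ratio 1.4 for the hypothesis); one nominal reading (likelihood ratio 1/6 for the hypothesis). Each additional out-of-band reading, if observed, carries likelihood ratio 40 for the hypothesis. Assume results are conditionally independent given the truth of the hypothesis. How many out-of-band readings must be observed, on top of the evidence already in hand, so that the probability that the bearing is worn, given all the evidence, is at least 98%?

Prior odds = 0.0027/0.9973 = 27/9973.
Combined Bayes factor of the evidence already in hand = 4 × 1.4 × (1/6) = 14/15.
Odds after that evidence = (27/9973) × 14/15 = 126/49865.
Target odds = 0.98/0.02 = 49.
Need 40ⁿ ≥ 49 ÷ (126/49865) = 349055/18.
40² = 1600 falls short of 349055/18 but 40³ = 64000 reaches it, so n = 3.

3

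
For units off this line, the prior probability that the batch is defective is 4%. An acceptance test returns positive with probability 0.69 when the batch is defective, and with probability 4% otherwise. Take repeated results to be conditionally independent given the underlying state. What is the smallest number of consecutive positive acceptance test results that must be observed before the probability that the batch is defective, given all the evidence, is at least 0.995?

3

Prior odds = 0.04/0.96 = 1/24.
Likelihood ratio of a positive result = 0.69/0.04 = 17.25.
Target odds: 0.995 ÷ 0.005 = 199.
Require 17.25ⁿ ≥ 199 ÷ (1/24) = 4776.
17.25² = 297.5625 falls short of 4776 but 17.25³ = 5132.953125 reaches it, so n = 3.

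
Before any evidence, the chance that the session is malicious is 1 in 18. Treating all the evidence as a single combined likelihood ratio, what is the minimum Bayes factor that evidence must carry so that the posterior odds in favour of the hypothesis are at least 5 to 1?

Prior odds = (1/18)/(17/18) = 1/17.
Target odds = 5.
Required Bayes factor = 5 ÷ (1/17) = 85.

85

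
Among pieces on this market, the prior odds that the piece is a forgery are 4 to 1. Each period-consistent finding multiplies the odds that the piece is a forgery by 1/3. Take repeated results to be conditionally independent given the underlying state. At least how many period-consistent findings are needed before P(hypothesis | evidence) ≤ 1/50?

5

Prior odds = 4.
Likelihood ratio per period-consistent finding = 1/3.
Target odds: 0.02 ÷ 0.98 = 1/49.
Require (1/3)ⁿ ≤ 1/49 ÷ 4 = 1/196.
(1/3)⁴ = 1/81 is still above 1/196 but (1/3)⁵ = 1/243 is at or below it, so n = 5.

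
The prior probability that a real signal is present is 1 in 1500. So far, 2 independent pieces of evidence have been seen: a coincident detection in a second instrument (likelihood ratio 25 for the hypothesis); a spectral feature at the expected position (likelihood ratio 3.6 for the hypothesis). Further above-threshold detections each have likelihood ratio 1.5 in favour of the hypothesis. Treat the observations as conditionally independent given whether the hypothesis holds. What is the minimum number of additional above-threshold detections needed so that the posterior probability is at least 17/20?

Prior odds = (1/1500)/(1499/1500) = 1/1499.
Combined Bayes factor of the evidence already in hand = 25 × 3.6 = 90.
Odds after that evidence = (1/1499) × 90 = 90/1499.
Target odds = 0.85/0.15 = 17/3.
Need 1.5ⁿ ≥ 17/3 ÷ (90/1499) = 25483/270.
1.5¹¹ = 177147/2048 falls short of 25483/270 but 1.5¹² = 531441/4096 reaches it, so n = 12.

12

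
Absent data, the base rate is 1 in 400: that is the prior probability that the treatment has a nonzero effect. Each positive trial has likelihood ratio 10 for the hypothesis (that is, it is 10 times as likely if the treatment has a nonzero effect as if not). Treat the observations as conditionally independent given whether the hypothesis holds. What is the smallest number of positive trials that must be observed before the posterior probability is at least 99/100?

Prior odds = 0.0025/0.9975 = 1/399.
Likelihood ratio per positive trial = 10.
Target odds: 0.99 ÷ 0.01 = 99.
Need (1/399) × 10ⁿ ≥ 99, i.e. 10ⁿ ≥ 39501.
10⁴ = 10000 falls short of 39501 but 10⁵ = 100000 reaches it, so n = 5.

5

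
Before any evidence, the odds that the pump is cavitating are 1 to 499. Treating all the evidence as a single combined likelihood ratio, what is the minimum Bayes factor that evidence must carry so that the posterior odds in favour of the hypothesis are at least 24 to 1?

11976

Prior odds = 1/499.
Target odds = 24.
Required Bayes factor = 24 ÷ (1/499) = 11976.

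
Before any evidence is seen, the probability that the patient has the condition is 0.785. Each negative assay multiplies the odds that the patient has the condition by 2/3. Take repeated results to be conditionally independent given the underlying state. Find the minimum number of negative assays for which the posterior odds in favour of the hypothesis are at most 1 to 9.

Prior odds = 0.785/0.215 = 157/43.
Likelihood ratio per negative assay = 2/3.
Target odds = 1/9.
Require (2/3)ⁿ ≤ 1/9 ÷ (157/43) = 43/1413.
(2/3)⁸ = 256/6561 is still above 43/1413 but (2/3)⁹ = 512/19683 is at or below it, so n = 9.

9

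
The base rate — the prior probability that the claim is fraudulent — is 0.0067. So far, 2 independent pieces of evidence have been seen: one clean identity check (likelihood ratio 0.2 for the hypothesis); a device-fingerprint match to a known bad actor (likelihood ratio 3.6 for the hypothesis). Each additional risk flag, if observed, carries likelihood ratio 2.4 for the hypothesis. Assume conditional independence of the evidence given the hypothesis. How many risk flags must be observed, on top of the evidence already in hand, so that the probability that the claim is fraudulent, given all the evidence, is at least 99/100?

12

Prior odds = 0.0067/0.9933 = 67/9933.
Combined Bayes factor of the evidence already in hand = 0.2 × 3.6 = 0.72.
Odds after that evidence = (67/9933) × 0.72 = 402/82775.
Target odds = 0.99/0.01 = 99.
Need 2.4ⁿ ≥ 99 ÷ (402/82775) = 2731575/134.
2.4¹¹ ≈15216.8 falls short of 2731575/134 but 2.4¹² ≈36520.3 reaches it, so n = 12.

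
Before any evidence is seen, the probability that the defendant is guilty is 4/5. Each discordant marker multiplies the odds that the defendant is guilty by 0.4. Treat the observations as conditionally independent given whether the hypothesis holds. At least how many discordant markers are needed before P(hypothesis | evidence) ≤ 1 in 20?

Prior odds = 0.8/0.2 = 4.
Likelihood ratio per discordant marker = 0.4.
Target posterior odds = 0.05/0.95 = 1/19.
Require 0.4ⁿ ≤ 1/19 ÷ 4 = 1/76.
0.4⁴ = 0.0256 is still above 1/76 but 0.4⁵ = 0.01024 is at or below it, so n = 5.

5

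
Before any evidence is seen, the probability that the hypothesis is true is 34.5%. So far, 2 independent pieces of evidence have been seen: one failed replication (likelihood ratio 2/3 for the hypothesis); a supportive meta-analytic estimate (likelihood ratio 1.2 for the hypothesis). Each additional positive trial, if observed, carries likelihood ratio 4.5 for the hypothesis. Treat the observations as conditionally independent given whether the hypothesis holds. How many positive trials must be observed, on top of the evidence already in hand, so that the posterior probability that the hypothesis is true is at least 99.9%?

6

Prior odds = 0.345/0.655 = 69/131.
Combined Bayes factor of the evidence already in hand = (2/3) × 1.2 = 0.8.
Odds after that evidence = (69/131) × 0.8 = 276/655.
Target odds = 0.999/0.001 = 999.
Need 4.5ⁿ ≥ 999 ÷ (276/655) = 218115/92.
4.5⁵ = 1845.28125 falls short of 218115/92 but 4.5⁶ = 8303.765625 reaches it, so n = 6.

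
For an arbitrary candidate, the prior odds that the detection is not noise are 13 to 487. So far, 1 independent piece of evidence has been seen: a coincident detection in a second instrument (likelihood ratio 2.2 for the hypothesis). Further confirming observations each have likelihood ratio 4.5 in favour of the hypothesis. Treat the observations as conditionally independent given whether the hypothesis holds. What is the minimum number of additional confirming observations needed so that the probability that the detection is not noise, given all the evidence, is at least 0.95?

Prior odds = 13/487.
Bayes factor of the evidence already in hand = 2.2.
Odds after that evidence = (13/487) × 2.2 = 143/2435.
Target odds = 0.95/0.05 = 19.
Need 4.5ⁿ ≥ 19 ÷ (143/2435) = 46265/143.
4.5³ = 91.125 falls short of 46265/143 but 4.5⁴ = 410.0625 reaches it, so n = 4.

4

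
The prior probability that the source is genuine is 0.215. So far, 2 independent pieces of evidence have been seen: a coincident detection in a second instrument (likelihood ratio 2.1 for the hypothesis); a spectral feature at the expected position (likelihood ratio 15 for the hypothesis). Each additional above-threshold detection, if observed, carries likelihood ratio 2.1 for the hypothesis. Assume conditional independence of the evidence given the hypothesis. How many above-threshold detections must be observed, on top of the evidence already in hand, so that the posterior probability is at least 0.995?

Prior odds = 0.215/0.785 = 43/157.
Combined Bayes factor of the evidence already in hand = 2.1 × 15 = 31.5.
Odds after that evidence = (43/157) × 31.5 = 2709/314.
Target odds = 0.995/0.005 = 199.
Need 2.1ⁿ ≥ 199 ÷ (2709/314) = 62486/2709.
2.1⁴ = 19.4481 falls short of 62486/2709 but 2.1⁵ = 4084101/100000 reaches it, so n = 5.

5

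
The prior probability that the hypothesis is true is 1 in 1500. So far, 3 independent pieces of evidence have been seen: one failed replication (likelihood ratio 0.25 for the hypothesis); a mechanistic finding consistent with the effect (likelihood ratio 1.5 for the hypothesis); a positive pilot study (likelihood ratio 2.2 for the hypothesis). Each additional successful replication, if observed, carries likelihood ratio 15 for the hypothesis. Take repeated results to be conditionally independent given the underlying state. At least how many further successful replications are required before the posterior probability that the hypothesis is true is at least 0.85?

Prior odds = (1/1500)/(1499/1500) = 1/1499.
Combined Bayes factor of the evidence already in hand = 0.25 × 1.5 × 2.2 = 0.825.
Odds after that evidence = (1/1499) × 0.825 = 33/59960.
Target odds = 0.85/0.15 = 17/3.
Need 15ⁿ ≥ 17/3 ÷ (33/59960) = 1019320/99.
15³ = 3375 falls short of 1019320/99 but 15⁴ = 50625 reaches it, so n = 4.

4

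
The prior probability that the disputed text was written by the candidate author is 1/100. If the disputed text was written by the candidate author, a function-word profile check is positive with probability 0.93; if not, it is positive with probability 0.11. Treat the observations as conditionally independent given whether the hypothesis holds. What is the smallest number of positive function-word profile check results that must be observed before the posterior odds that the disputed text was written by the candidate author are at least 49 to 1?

4

Prior odds: 0.01 ÷ 0.99 = 1/99.
Likelihood ratio of a positive = 0.93/0.11 = 93/11.
Target odds = 49.
Require (93/11)ⁿ ≥ 49 ÷ (1/99) = 4851.
(93/11)³ = 804357/1331 falls short of 4851 but (93/11)⁴ = 74805201/14641 reaches it, so n = 4.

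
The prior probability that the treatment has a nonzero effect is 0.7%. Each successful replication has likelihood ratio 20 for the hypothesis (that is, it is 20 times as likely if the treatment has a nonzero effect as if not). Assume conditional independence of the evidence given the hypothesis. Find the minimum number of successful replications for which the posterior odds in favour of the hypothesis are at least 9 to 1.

3

Prior odds: 0.007 ÷ 0.993 = 7/993.
Likelihood ratio per successful replication = 20.
Target odds = 9.
Need (7/993) × 20ⁿ ≥ 9, i.e. 20ⁿ ≥ 8937/7.
20² = 400 falls short of 8937/7 but 20³ = 8000 reaches it, so n = 3.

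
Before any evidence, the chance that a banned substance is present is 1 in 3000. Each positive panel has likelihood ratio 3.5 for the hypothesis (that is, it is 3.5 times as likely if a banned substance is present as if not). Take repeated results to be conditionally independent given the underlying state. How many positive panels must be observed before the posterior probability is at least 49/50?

Prior odds = (1/3000)/(2999/3000) = 1/2999.
Likelihood ratio per positive panel = 3.5.
Target odds: 0.98 ÷ 0.02 = 49.
Need (1/2999) × 3.5ⁿ ≥ 49, i.e. 3.5ⁿ ≥ 146951.
3.5⁹ = 40353607/512 falls short of 146951 but 3.5¹⁰ = 282475249/1024 reaches it, so n = 10.

10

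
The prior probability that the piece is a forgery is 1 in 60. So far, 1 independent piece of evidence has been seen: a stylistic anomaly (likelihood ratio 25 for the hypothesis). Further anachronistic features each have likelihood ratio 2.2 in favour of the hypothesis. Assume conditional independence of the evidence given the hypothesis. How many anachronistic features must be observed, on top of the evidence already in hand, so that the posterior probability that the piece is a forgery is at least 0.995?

8

Prior odds = (1/60)/(59/60) = 1/59.
Bayes factor of the evidence already in hand = 25.
Odds after that evidence = (1/59) × 25 = 25/59.
Target odds = 0.995/0.005 = 199.
Need 2.2ⁿ ≥ 199 ÷ (25/59) = 469.64.
2.2⁷ = 19487171/78125 falls short of 469.64 but 2.2⁸ = 214358881/390625 reaches it, so n = 8.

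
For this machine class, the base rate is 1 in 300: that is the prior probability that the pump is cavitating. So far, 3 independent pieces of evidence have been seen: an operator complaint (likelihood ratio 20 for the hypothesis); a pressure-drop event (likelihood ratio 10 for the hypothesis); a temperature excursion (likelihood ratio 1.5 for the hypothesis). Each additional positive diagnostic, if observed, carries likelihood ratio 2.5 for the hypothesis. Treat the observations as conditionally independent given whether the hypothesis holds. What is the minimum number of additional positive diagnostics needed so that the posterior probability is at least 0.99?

Prior odds = (1/300)/(299/300) = 1/299.
Combined Bayes factor of the evidence already in hand = 20 × 10 × 1.5 = 300.
Odds after that evidence = (1/299) × 300 = 300/299.
Target odds = 0.99/0.01 = 99.
Need 2.5ⁿ ≥ 99 ÷ (300/299) = 98.67.
2.5⁵ = 97.65625 falls short of 98.67 but 2.5⁶ = 244.140625 reaches it, so n = 6.

6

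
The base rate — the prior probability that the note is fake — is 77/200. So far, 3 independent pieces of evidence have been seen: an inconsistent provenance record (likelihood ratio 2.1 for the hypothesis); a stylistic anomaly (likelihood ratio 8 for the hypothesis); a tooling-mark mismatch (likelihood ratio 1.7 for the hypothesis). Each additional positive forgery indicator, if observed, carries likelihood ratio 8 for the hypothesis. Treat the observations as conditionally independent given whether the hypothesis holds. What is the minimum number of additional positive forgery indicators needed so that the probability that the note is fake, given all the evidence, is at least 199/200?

2

Prior odds = 0.385/0.615 = 77/123.
Combined Bayes factor of the evidence already in hand = 2.1 × 8 × 1.7 = 28.56.
Odds after that evidence = (77/123) × 28.56 = 18326/1025.
Target odds = 0.995/0.005 = 199.
Need 8ⁿ ≥ 199 ÷ (18326/1025) = 203975/18326.
8¹ = 8 falls short of 203975/18326 but 8² = 64 reaches it, so n = 2.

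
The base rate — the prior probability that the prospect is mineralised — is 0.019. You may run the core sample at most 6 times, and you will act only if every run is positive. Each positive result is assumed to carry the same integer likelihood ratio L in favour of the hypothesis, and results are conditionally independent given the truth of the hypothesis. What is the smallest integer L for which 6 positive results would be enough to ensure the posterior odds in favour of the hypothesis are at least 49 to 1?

4

Prior odds = 0.019/0.981 = 19/981.
Target odds = 49.
Need L⁶ ≥ 49 ÷ (19/981) = 48069/19.
3⁶ = 729 < 48069/19 ≤ 4096 = 4⁶, so L = 4.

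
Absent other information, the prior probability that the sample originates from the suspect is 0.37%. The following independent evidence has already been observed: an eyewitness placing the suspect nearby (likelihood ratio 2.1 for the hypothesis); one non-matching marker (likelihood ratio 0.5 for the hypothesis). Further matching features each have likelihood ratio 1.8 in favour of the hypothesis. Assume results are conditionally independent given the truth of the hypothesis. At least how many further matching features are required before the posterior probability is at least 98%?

Prior odds = 0.0037/0.9963 = 37/9963.
Combined Bayes factor of the evidence already in hand = 2.1 × 0.5 = 1.05.
Odds after that evidence = (37/9963) × 1.05 = 259/66420.
Target odds = 0.98/0.02 = 49.
Need 1.8ⁿ ≥ 49 ÷ (259/66420) = 464940/37.
1.8¹⁶ ≈12144 falls short of 464940/37 but 1.8¹⁷ ≈21859.1 reaches it, so n = 17.

17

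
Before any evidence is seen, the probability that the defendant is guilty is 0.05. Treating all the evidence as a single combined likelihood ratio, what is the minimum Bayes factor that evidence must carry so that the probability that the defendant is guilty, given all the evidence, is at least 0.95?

361

Prior odds = 0.05/0.95 = 1/19.
Target odds = 0.95/0.05 = 19.
Required Bayes factor = 19 ÷ (1/19) = 361.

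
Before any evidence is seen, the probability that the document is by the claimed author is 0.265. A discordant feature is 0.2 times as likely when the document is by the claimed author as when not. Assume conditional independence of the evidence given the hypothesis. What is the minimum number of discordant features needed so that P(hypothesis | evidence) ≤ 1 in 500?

4

Prior odds: 0.265 ÷ 0.735 = 53/147.
Likelihood ratio per discordant feature = 0.2.
Target odds: 0.002 ÷ 0.998 = 1/499.
Require 0.2ⁿ ≤ 1/499 ÷ (53/147) = 147/26447.
0.2³ = 0.008 is still above 147/26447 but 0.2⁴ = 0.0016 is at or below it, so n = 4.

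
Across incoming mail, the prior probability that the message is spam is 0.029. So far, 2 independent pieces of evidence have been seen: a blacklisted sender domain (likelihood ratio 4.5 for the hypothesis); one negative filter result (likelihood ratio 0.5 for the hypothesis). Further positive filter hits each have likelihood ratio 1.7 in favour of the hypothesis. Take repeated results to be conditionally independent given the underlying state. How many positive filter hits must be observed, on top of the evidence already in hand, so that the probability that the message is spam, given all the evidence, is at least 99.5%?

Prior odds = 0.029/0.971 = 29/971.
Combined Bayes factor of the evidence already in hand = 4.5 × 0.5 = 2.25.
Odds after that evidence = (29/971) × 2.25 = 261/3884.
Target odds = 0.995/0.005 = 199.
Need 1.7ⁿ ≥ 199 ÷ (261/3884) = 772916/261.
1.7¹⁵ ≈2862.42 falls short of 772916/261 but 1.7¹⁶ ≈4866.12 reaches it, so n = 16.

16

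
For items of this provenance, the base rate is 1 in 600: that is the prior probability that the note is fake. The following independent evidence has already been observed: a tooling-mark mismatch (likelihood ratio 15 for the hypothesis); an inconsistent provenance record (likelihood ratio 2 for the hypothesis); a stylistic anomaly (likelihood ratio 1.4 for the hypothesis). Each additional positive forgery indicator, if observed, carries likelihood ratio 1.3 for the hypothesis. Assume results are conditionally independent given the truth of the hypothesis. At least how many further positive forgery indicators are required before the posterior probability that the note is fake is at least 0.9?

Prior odds = (1/600)/(599/600) = 1/599.
Combined Bayes factor of the evidence already in hand = 15 × 2 × 1.4 = 42.
Odds after that evidence = (1/599) × 42 = 42/599.
Target odds = 0.9/0.1 = 9.
Need 1.3ⁿ ≥ 9 ÷ (42/599) = 1797/14.
1.3¹⁸ ≈112.455 falls short of 1797/14 but 1.3¹⁹ ≈146.192 reaches it, so n = 19.

19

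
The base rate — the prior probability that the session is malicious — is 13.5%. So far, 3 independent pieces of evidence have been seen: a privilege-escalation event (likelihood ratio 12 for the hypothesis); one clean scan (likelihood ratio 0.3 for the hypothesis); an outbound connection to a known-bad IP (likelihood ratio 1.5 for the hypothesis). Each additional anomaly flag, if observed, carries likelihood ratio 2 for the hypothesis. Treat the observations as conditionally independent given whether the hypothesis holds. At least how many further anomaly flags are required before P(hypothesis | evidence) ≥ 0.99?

Prior odds = 0.135/0.865 = 27/173.
Combined Bayes factor of the evidence already in hand = 12 × 0.3 × 1.5 = 5.4.
Odds after that evidence = (27/173) × 5.4 = 729/865.
Target odds = 0.99/0.01 = 99.
Need 2ⁿ ≥ 99 ÷ (729/865) = 9515/81.
2⁶ = 64 falls short of 9515/81 but 2⁷ = 128 reaches it, so n = 7.

7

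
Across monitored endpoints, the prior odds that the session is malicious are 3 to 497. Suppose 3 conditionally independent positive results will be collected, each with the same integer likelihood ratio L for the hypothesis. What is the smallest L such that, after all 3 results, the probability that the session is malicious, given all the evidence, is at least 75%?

8

Prior odds = 3/497.
Target odds = 0.75/0.25 = 3.
Need L³ ≥ 3 ÷ (3/497) = 497.
7³ = 343 < 497 ≤ 512 = 8³, so L = 8.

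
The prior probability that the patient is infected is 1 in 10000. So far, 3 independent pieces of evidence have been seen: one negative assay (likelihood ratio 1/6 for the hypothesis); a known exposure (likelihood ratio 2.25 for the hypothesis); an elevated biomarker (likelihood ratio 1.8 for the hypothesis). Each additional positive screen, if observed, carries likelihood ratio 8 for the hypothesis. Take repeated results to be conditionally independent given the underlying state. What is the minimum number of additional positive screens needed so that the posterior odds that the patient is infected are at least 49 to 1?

Prior odds = 0.0001/0.9999 = 1/9999.
Combined Bayes factor of the evidence already in hand = (1/6) × 2.25 × 1.8 = 0.675.
Odds after that evidence = (1/9999) × 0.675 = 3/44440.
Target odds = 49.
Need 8ⁿ ≥ 49 ÷ (3/44440) = 2177560/3.
8⁶ = 262144 falls short of 2177560/3 but 8⁷ = 2097152 reaches it, so n = 7.

7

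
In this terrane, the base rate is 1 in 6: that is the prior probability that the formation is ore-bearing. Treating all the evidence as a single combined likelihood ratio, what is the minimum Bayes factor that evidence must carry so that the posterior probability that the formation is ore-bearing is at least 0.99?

495

Prior odds = (1/6)/(5/6) = 0.2.
Target odds = 0.99/0.01 = 99.
Required Bayes factor = 99 ÷ 0.2 = 495.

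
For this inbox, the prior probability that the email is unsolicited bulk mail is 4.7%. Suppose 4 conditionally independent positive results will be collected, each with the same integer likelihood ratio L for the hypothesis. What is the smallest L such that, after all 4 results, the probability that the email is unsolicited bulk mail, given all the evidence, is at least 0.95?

5

Prior odds = 0.047/0.953 = 47/953.
Target odds = 0.95/0.05 = 19.
Need L⁴ ≥ 19 ÷ (47/953) = 18107/47.
4⁴ = 256 < 18107/47 ≤ 625 = 5⁴, so L = 5.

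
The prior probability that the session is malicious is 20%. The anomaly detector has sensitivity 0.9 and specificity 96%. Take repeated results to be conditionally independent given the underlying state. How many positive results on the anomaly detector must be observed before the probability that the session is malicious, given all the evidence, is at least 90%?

2

Prior odds: 0.2 ÷ 0.8 = 0.25.
False-positive rate = 1 − 0.96 = 0.04; likelihood ratio of a positive = 0.9/0.04 = 22.5.
Target odds: 0.9 ÷ 0.1 = 9.
Require 22.5ⁿ ≥ 9 ÷ 0.25 = 36.
22.5¹ = 22.5 falls short of 36 but 22.5² = 506.25 reaches it, so n = 2.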